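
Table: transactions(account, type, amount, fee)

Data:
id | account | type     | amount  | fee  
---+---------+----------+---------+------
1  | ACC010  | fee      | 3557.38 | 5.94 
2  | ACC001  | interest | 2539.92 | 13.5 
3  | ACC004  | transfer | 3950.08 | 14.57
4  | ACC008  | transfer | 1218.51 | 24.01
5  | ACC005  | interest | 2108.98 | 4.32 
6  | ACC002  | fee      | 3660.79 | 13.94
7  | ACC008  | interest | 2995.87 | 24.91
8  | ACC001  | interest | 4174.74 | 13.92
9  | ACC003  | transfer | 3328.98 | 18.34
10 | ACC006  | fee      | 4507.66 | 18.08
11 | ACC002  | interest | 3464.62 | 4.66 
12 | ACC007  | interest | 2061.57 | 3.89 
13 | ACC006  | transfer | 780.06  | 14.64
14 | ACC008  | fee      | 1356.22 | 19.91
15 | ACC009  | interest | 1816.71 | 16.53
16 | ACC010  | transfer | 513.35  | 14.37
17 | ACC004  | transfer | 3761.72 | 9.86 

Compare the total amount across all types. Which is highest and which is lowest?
SELECT type, SUM(amount)
FROM transactions
GROUP BY type
ORDER BY SUM(amount)

All groups:
  fee: 13082.05
  transfer: 13552.70
  interest: 19162.41

Highest: interest (19162.41)
Lowest: fee (13082.05)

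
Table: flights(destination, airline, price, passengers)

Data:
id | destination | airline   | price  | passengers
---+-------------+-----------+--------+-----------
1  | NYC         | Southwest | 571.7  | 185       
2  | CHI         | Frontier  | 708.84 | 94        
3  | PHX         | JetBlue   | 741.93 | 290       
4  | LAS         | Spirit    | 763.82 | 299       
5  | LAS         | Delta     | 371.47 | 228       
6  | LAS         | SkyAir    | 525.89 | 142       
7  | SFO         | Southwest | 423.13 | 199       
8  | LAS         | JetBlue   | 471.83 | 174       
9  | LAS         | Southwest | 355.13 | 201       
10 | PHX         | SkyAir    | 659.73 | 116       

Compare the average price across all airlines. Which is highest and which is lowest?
SELECT airline, AVG(price)
FROM flights
GROUP BY airline
ORDER BY AVG(price)

All groups:
  Delta: 371.47
  Southwest: 449.99
  SkyAir: 592.81
  JetBlue: 606.88
  Frontier: 708.84
  Spirit: 763.82

Highest: Spirit (763.82)
Lowest: Delta (371.47)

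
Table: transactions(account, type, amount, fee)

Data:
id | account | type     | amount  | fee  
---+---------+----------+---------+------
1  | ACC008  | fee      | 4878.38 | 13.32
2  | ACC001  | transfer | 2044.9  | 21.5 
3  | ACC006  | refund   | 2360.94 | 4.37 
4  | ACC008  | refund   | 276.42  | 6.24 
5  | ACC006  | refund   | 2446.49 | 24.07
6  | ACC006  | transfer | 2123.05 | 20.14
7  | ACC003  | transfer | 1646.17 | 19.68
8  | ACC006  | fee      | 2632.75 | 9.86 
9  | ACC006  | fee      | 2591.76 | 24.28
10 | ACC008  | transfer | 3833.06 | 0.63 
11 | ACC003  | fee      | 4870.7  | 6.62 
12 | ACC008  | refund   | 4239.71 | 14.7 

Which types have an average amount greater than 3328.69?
SELECT type, AVG(amount)
FROM transactions
GROUP BY type
HAVING AVG(amount) > 3328.69

Result:
  fee: avg=3743.40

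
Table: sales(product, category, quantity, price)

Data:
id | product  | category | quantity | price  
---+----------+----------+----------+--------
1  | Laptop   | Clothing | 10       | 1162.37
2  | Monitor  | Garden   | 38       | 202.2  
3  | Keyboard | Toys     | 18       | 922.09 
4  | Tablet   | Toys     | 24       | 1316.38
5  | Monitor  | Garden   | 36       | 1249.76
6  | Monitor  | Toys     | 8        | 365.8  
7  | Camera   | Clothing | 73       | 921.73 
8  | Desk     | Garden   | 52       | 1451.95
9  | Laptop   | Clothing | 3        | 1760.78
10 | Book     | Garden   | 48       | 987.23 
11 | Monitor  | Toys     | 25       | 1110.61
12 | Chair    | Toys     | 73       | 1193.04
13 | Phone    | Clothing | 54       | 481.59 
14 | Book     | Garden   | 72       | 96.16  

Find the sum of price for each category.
SELECT category, SUM(price) as result
FROM sales
GROUP BY category

Result:
  Clothing: 4326.47
  Garden: 3987.30
  Toys: 4907.92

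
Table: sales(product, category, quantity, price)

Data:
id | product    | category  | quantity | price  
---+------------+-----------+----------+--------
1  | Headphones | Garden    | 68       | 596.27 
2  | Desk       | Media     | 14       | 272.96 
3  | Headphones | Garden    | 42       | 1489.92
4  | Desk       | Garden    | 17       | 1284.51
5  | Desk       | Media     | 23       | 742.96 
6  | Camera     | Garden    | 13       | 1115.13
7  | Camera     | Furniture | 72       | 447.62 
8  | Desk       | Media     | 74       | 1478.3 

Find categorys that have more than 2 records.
SELECT category, COUNT(*) as cnt
FROM sales
GROUP BY category
HAVING COUNT(*) > 2

Result:
  Garden: 4
  Media: 3

Note: HAVING filters groups after aggregation, WHERE filters rows before.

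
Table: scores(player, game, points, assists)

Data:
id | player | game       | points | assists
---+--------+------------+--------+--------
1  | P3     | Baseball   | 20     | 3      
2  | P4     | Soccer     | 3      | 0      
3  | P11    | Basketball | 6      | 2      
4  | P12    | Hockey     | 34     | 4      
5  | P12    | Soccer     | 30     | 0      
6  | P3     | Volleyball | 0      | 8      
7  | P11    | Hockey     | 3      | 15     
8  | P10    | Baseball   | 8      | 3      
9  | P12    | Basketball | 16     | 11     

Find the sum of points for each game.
SELECT game, SUM(points) as result
FROM scores
GROUP BY game

Result:
  Baseball: 28
  Basketball: 22
  Hockey: 37
  Soccer: 33
  Volleyball: 0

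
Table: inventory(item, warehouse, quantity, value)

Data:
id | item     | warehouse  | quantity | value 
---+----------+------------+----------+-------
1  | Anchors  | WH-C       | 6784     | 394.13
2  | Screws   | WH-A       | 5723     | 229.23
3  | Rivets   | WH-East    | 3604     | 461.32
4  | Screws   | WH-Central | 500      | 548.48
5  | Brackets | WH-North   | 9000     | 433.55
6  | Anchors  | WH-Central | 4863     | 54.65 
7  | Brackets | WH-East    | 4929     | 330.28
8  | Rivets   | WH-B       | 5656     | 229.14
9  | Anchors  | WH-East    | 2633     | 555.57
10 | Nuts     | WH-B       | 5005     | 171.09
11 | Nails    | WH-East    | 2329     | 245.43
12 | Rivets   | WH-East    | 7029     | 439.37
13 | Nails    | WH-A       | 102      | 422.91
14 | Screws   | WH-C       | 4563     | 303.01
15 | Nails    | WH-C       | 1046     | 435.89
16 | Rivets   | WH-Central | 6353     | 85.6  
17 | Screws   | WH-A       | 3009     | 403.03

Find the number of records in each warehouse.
SELECT warehouse, COUNT(*) as count
FROM inventory
GROUP BY warehouse

Result:
  WH-A: 3
  WH-B: 2
  WH-C: 3
  WH-Central: 3
  WH-East: 5
  WH-North: 1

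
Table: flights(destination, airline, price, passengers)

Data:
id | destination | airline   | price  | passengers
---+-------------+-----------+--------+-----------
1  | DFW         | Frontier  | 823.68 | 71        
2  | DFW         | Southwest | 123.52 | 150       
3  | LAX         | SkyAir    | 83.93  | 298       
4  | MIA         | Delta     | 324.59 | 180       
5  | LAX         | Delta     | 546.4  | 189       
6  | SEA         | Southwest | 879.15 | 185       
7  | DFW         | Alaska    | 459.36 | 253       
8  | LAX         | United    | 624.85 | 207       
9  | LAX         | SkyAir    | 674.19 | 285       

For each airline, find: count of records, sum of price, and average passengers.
SELECT airline,
       COUNT(*) as cnt,
       SUM(price) as total_price,
       AVG(passengers) as avg_passengers
FROM flights
GROUP BY airline

Result:
  Alaska: 1 records, 459.36 total price, 253.00 avg passengers
  Delta: 2 records, 870.99 total price, 184.50 avg passengers
  Frontier: 1 records, 823.68 total price, 71.00 avg passengers
  SkyAir: 2 records, 758.12 total price, 291.50 avg passengers
  Southwest: 2 records, 1002.67 total price, 167.50 avg passengers
  United: 1 records, 624.85 total price, 207.00 avg passengers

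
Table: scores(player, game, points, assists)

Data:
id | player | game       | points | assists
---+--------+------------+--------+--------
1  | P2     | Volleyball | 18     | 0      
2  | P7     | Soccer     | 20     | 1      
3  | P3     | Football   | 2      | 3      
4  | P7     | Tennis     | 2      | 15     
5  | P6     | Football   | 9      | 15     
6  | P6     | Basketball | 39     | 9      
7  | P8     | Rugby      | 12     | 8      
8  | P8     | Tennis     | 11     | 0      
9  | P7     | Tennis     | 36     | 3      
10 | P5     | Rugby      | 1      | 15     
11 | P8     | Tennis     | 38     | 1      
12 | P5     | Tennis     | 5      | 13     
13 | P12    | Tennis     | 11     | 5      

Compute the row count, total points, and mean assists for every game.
SELECT game,
       COUNT(*) as cnt,
       SUM(points) as total_points,
       AVG(assists) as avg_assists
FROM scores
GROUP BY game

Result:
  Basketball: 1 records, 39 total points, 9.00 avg assists
  Football: 2 records, 11 total points, 9.00 avg assists
  Rugby: 2 records, 13 total points, 11.50 avg assists
  Soccer: 1 records, 20 total points, 1.00 avg assists
  Tennis: 6 records, 103 total points, 6.17 avg assists
  Volleyball: 1 records, 18 total points, 0.00 avg assists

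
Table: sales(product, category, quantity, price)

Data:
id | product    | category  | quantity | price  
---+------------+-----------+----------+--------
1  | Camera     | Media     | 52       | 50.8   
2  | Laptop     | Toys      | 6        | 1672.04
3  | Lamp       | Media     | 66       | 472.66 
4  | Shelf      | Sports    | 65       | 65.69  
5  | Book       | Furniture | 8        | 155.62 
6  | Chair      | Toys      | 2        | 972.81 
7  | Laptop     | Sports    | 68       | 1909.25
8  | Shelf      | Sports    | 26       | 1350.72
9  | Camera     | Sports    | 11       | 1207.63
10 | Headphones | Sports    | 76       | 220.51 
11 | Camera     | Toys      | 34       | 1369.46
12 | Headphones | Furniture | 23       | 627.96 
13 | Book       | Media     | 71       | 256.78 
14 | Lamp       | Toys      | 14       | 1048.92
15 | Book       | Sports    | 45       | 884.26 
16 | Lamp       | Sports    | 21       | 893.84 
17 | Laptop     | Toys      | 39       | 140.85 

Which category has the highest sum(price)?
SELECT category, SUM(price) as val
FROM sales
GROUP BY category
ORDER BY val DESC
LIMIT 1

Result: Sports with sum(price) = 6531.90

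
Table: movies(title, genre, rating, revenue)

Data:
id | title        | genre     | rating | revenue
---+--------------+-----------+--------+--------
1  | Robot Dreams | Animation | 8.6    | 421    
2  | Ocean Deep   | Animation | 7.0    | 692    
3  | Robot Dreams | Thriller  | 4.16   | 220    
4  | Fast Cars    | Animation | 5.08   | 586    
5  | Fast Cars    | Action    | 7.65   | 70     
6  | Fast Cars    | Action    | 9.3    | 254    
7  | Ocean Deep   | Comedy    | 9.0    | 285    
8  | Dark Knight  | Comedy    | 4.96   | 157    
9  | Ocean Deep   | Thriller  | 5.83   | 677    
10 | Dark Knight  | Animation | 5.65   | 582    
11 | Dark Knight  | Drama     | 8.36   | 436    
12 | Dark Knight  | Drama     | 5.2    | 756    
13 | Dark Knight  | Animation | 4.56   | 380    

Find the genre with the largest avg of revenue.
SELECT genre, AVG(revenue) as val
FROM movies
GROUP BY genre
ORDER BY val DESC
LIMIT 1

Result: Drama with avg(revenue) = 596.00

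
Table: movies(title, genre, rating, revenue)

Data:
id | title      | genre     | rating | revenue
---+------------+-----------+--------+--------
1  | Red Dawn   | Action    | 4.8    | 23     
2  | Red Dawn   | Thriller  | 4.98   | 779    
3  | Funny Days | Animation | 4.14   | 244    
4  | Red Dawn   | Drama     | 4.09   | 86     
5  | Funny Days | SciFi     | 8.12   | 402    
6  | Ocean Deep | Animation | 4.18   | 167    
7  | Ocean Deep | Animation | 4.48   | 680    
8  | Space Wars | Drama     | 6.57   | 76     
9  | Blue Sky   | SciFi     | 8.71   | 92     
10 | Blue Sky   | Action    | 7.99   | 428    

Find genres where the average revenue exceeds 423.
SELECT genre, AVG(revenue)
FROM movies
GROUP BY genre
HAVING AVG(revenue) > 423

Result:
  Thriller: avg=779.00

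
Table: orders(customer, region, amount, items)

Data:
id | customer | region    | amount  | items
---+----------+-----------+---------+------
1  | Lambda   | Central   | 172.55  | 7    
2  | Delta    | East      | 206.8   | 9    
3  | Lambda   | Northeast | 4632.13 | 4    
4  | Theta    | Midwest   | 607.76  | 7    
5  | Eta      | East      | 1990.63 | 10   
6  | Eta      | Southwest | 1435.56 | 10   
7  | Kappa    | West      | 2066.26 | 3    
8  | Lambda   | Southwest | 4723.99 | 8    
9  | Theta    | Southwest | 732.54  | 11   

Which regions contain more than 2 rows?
SELECT region, COUNT(*) as cnt
FROM orders
GROUP BY region
HAVING COUNT(*) > 2

Result:
  Southwest: 3

Note: HAVING filters groups after aggregation, WHERE filters rows before.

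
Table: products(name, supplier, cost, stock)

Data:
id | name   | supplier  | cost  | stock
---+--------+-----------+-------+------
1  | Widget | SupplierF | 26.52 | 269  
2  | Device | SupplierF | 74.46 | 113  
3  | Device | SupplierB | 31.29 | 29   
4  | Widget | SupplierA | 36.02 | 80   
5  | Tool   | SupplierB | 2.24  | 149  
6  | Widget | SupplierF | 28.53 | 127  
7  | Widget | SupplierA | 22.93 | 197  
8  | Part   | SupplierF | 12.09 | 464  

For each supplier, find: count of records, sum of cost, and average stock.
SELECT supplier,
       COUNT(*) as cnt,
       SUM(cost) as total_cost,
       AVG(stock) as avg_stock
FROM products
GROUP BY supplier

Result:
  SupplierA: 2 records, 58.95 total cost, 138.50 avg stock
  SupplierB: 2 records, 33.53 total cost, 89.00 avg stock
  SupplierF: 4 records, 141.60 total cost, 243.25 avg stock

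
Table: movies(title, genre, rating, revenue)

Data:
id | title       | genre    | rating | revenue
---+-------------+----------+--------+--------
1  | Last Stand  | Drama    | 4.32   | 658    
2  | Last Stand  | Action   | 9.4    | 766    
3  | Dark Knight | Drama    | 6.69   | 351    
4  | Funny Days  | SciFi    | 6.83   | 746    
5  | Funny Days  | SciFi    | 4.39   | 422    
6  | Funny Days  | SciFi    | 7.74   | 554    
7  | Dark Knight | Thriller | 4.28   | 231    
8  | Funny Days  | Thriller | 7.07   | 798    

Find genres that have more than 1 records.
SELECT genre, COUNT(*) as cnt
FROM movies
GROUP BY genre
HAVING COUNT(*) > 1

Result:
  Drama: 2
  SciFi: 3
  Thriller: 2

Note: HAVING filters groups after aggregation, WHERE filters rows before.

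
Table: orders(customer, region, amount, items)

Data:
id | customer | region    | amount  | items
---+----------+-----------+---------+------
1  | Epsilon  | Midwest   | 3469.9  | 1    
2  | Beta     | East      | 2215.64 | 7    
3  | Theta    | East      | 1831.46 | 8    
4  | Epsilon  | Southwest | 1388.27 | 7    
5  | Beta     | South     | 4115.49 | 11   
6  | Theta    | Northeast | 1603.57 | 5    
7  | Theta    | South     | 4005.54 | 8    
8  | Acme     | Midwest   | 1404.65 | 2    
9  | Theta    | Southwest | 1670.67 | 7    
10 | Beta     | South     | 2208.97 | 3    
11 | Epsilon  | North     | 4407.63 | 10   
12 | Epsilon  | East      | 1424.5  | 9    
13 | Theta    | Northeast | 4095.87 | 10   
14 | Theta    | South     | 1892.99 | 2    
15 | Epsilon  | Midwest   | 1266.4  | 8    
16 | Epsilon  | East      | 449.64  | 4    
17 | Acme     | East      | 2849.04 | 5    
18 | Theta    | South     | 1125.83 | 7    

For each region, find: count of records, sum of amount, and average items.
SELECT region,
       COUNT(*) as cnt,
       SUM(amount) as total_amount,
       AVG(items) as avg_items
FROM orders
GROUP BY region

Result:
  East: 5 records, 8770.28 total amount, 6.60 avg items
  Midwest: 3 records, 6140.95 total amount, 3.67 avg items
  North: 1 records, 4407.63 total amount, 10.00 avg items
  Northeast: 2 records, 5699.44 total amount, 7.50 avg items
  South: 5 records, 13348.82 total amount, 6.20 avg items
  Southwest: 2 records, 3058.94 total amount, 7.00 avg items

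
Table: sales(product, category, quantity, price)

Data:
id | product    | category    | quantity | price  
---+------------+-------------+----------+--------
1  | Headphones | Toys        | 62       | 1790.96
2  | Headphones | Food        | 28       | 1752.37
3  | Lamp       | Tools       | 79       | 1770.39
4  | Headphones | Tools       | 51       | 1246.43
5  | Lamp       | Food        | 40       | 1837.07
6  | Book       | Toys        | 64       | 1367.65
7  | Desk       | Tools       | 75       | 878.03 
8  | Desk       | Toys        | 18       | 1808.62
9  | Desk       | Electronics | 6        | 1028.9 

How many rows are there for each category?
SELECT category, COUNT(*) as count
FROM sales
GROUP BY category

Result:
  Electronics: 1
  Food: 2
  Tools: 3
  Toys: 3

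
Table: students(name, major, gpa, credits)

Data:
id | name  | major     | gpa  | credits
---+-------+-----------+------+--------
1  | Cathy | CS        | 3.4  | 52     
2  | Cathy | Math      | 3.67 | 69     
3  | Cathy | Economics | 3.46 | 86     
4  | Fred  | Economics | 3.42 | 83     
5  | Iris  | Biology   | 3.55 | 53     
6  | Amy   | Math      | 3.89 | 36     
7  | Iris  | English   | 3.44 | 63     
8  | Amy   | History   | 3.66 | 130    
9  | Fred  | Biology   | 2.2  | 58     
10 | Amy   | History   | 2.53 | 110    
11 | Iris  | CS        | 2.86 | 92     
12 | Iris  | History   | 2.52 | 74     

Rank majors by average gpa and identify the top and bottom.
SELECT major, AVG(gpa)
FROM students
GROUP BY major
ORDER BY AVG(gpa)

All groups:
  Biology: 2.88
  History: 2.90
  CS: 3.13
  Economics: 3.44
  English: 3.44
  Math: 3.78

Highest: Math (3.78)
Lowest: Biology (2.88)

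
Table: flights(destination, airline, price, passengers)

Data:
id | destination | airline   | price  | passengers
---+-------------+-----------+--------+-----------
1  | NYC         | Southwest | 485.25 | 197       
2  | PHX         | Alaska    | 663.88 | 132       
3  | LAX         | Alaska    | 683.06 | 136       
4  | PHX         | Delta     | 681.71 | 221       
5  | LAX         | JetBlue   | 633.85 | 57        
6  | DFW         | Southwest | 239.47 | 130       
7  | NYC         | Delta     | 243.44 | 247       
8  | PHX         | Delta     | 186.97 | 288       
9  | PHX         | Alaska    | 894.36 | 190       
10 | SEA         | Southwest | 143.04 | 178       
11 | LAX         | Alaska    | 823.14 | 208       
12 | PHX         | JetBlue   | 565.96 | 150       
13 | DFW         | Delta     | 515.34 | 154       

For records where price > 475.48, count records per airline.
SELECT airline, COUNT(*)
FROM flights
WHERE price > 475.48
GROUP BY airline

Note: WHERE filters rows before grouping.

Result:
  Alaska: 4
  Delta: 2
  JetBlue: 2
  Southwest: 1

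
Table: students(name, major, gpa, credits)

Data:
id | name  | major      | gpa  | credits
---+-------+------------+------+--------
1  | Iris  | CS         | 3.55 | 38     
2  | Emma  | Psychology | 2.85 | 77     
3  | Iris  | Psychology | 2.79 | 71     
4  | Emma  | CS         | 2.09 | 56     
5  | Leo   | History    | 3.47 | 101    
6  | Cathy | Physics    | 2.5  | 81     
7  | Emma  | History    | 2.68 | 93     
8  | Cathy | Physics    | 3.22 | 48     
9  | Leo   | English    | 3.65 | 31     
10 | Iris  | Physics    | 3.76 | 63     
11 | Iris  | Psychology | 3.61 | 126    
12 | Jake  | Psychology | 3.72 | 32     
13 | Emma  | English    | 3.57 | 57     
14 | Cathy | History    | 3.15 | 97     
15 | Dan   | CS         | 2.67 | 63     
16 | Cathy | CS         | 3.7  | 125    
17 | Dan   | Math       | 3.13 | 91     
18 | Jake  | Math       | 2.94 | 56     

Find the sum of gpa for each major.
SELECT major, SUM(gpa) as result
FROM students
GROUP BY major

Result:
  CS: 12.01
  English: 7.22
  History: 9.30
  Math: 6.07
  Physics: 9.48
  Psychology: 12.97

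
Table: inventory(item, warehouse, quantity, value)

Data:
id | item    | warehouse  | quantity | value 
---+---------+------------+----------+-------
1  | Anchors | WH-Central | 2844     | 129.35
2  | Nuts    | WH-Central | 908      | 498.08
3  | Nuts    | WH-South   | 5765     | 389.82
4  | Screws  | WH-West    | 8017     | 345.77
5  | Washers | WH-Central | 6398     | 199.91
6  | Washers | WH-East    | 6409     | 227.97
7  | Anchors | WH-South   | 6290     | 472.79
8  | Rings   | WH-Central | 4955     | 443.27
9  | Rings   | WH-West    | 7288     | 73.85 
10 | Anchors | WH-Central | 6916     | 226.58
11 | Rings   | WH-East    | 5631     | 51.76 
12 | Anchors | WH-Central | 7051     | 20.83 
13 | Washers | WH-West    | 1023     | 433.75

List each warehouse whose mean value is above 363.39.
SELECT warehouse, AVG(value)
FROM inventory
GROUP BY warehouse
HAVING AVG(value) > 363.39

Result:
  WH-South: avg=431.31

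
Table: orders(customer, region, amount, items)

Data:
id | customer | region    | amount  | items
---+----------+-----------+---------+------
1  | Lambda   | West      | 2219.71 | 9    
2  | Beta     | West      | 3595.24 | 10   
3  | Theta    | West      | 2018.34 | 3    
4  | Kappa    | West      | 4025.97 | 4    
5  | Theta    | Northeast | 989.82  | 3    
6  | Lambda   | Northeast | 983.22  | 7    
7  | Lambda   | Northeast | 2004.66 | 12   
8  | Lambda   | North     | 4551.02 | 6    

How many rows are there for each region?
SELECT region, COUNT(*) as count
FROM orders
GROUP BY region

Result:
  North: 1
  Northeast: 3
  West: 4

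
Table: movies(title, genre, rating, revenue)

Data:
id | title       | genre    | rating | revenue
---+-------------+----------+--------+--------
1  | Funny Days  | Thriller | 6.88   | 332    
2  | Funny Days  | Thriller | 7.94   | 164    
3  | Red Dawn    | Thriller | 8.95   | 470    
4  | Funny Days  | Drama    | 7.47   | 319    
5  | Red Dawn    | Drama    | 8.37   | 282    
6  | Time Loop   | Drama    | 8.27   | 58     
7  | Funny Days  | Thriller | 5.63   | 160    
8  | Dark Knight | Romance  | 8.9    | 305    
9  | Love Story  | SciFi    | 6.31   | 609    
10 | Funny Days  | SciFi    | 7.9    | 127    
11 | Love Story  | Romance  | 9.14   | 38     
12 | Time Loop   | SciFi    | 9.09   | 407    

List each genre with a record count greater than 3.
SELECT genre, COUNT(*) as cnt
FROM movies
GROUP BY genre
HAVING COUNT(*) > 3

Result:
  Thriller: 4

Note: HAVING filters groups after aggregation, WHERE filters rows before.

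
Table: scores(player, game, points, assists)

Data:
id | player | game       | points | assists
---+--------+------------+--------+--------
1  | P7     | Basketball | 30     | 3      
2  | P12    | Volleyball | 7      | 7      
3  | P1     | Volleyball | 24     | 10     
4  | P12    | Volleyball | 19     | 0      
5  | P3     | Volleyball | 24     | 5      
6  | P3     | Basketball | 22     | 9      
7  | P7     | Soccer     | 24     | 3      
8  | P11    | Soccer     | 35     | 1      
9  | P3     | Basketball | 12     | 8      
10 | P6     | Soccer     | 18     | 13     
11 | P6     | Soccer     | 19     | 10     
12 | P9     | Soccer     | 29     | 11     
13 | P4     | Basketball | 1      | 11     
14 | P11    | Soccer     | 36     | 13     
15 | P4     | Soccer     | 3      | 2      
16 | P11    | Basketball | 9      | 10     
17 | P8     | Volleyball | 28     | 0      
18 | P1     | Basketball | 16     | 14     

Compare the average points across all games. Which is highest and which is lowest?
SELECT game, AVG(points)
FROM scores
GROUP BY game
ORDER BY AVG(points)

All groups:
  Basketball: 15.00
  Volleyball: 20.40
  Soccer: 23.43

Highest: Soccer (23.43)
Lowest: Basketball (15.00)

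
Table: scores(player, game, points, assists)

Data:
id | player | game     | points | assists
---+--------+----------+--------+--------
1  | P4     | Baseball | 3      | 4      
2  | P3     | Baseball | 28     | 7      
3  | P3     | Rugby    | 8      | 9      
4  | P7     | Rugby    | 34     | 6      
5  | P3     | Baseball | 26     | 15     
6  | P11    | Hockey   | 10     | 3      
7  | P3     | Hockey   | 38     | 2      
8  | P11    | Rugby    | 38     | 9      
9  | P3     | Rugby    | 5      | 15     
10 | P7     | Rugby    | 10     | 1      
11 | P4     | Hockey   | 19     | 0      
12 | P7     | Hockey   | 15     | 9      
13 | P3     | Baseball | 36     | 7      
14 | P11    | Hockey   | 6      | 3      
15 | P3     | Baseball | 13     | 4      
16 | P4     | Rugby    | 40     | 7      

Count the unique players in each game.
SELECT game, COUNT(DISTINCT player)
FROM scores
GROUP BY game

Result:
  Baseball: 2 distinct
  Hockey: 4 distinct
  Rugby: 4 distinct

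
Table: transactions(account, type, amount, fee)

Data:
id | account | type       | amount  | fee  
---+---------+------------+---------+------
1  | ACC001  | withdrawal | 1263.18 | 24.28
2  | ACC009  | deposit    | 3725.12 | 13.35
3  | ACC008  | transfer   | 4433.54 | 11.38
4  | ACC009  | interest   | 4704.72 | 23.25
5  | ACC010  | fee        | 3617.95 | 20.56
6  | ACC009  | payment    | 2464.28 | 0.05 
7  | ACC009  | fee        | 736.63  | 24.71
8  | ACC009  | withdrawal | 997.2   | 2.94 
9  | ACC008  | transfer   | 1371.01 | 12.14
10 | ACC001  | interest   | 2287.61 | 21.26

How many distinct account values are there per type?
SELECT type, COUNT(DISTINCT account)
FROM transactions
GROUP BY type

Result:
  deposit: 1 distinct
  fee: 2 distinct
  interest: 2 distinct
  payment: 1 distinct
  transfer: 1 distinct
  withdrawal: 2 distinct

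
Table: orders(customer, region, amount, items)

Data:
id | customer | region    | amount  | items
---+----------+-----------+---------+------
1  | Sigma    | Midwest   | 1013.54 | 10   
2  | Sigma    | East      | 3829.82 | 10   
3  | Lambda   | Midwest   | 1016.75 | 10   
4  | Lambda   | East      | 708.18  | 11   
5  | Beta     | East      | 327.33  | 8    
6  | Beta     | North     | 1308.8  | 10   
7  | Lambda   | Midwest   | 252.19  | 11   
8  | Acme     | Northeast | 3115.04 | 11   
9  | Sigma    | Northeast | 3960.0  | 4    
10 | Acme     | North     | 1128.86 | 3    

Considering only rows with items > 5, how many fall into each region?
SELECT region, COUNT(*)
FROM orders
WHERE items > 5
GROUP BY region

Note: WHERE filters rows before grouping.

Result:
  East: 3
  Midwest: 3
  North: 1
  Northeast: 1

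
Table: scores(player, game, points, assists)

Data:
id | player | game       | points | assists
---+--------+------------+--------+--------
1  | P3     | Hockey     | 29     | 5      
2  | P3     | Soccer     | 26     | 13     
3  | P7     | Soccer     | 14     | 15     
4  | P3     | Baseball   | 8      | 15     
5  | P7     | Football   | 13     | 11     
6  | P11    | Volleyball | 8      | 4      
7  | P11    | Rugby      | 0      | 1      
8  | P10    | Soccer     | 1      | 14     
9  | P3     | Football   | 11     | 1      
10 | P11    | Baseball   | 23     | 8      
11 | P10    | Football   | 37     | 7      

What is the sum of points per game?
SELECT game, SUM(points) as result
FROM scores
GROUP BY game

Result:
  Baseball: 31
  Football: 61
  Hockey: 29
  Rugby: 0
  Soccer: 41
  Volleyball: 8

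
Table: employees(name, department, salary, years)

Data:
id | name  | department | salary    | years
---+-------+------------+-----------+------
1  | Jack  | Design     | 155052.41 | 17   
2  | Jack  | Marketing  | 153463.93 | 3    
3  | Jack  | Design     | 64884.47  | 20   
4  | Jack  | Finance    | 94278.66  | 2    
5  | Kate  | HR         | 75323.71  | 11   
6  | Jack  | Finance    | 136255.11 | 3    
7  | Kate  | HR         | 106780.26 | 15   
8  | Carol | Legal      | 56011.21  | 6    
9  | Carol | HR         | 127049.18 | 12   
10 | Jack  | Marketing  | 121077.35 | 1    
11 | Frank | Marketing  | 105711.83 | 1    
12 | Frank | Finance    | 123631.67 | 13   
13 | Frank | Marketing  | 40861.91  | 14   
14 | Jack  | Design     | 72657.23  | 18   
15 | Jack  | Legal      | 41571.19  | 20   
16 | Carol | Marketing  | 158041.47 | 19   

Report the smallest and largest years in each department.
SELECT department, MIN(years), MAX(years)
FROM employees
GROUP BY department

Result:
  Design: min=17, max=20
  Finance: min=2, max=13
  HR: min=11, max=15
  Legal: min=6, max=20
  Marketing: min=1, max=19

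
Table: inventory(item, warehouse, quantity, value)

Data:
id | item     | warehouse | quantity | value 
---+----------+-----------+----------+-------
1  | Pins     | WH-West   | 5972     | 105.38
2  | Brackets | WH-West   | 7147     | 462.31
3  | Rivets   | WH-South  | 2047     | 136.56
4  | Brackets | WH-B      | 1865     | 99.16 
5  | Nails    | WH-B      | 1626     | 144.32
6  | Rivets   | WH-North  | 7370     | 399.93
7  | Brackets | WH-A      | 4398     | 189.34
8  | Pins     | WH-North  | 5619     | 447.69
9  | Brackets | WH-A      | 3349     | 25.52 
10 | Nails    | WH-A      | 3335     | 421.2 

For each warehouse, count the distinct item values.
SELECT warehouse, COUNT(DISTINCT item)
FROM inventory
GROUP BY warehouse

Result:
  WH-A: 2 distinct
  WH-B: 2 distinct
  WH-North: 2 distinct
  WH-South: 1 distinct
  WH-West: 2 distinct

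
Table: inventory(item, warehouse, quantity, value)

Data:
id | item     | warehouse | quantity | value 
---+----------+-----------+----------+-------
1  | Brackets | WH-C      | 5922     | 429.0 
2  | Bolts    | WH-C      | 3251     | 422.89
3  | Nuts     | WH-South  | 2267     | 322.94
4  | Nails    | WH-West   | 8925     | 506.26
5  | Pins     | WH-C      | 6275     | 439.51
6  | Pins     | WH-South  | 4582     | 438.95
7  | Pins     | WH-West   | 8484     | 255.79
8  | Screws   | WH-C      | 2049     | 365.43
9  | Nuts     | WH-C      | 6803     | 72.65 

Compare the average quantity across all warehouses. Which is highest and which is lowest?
SELECT warehouse, AVG(quantity)
FROM inventory
GROUP BY warehouse
ORDER BY AVG(quantity)

All groups:
  WH-South: 3424.50
  WH-C: 4860.00
  WH-West: 8704.50

Highest: WH-West (8704.50)
Lowest: WH-South (3424.50)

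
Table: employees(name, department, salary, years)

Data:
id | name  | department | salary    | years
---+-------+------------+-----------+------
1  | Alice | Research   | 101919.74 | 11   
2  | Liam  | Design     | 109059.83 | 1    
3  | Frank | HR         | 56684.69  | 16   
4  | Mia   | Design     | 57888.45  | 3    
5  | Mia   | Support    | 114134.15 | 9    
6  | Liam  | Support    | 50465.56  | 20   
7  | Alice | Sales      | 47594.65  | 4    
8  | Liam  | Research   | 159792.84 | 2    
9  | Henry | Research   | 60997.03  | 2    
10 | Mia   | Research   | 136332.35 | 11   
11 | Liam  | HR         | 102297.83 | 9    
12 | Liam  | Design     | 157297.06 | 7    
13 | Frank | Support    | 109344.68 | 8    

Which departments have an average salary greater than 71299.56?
SELECT department, AVG(salary)
FROM employees
GROUP BY department
HAVING AVG(salary) > 71299.56

Result:
  Design: avg=108081.78
  HR: avg=79491.26
  Research: avg=114760.49
  Support: avg=91314.80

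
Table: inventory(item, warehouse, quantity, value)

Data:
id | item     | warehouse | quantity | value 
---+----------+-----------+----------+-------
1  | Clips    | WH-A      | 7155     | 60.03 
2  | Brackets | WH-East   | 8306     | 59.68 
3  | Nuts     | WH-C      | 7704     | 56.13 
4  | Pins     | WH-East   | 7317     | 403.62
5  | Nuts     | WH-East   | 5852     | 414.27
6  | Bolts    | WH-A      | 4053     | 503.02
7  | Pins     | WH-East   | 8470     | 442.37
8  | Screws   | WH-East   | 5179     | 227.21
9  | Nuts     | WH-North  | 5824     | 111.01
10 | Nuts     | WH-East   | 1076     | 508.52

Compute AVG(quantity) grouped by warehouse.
SELECT warehouse, AVG(quantity) as result
FROM inventory
GROUP BY warehouse

Result:
  WH-A: 5604.00
  WH-C: 7704.00
  WH-East: 6033.33
  WH-North: 5824.00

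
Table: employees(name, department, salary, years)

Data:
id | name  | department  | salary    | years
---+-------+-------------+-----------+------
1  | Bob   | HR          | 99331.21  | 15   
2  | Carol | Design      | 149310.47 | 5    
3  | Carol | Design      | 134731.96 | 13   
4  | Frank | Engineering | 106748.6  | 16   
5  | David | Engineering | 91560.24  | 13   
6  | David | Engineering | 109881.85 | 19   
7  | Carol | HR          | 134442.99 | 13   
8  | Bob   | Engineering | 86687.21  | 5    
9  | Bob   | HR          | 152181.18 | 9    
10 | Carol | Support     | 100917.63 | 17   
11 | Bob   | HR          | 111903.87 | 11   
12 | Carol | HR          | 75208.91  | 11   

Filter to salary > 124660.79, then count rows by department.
SELECT department, COUNT(*)
FROM employees
WHERE salary > 124660.79
GROUP BY department

Note: WHERE filters rows before grouping.

Result:
  Design: 2
  HR: 2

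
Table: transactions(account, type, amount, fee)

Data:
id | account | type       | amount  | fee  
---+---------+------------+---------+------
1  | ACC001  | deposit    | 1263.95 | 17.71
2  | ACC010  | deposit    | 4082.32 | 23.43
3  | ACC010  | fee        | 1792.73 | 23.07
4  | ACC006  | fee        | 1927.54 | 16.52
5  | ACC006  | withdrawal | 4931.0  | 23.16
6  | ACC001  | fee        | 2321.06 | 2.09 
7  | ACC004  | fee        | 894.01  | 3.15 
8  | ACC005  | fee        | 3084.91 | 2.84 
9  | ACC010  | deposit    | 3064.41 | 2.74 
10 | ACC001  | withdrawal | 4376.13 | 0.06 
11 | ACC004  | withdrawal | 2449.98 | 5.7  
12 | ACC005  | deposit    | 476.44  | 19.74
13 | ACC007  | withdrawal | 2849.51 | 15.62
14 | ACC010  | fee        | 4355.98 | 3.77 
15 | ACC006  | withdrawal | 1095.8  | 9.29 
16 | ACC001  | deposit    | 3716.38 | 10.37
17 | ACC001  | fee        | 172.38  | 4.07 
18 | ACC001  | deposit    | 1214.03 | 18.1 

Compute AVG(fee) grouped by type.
SELECT type, AVG(fee) as result
FROM transactions
GROUP BY type

Result:
  deposit: 15.35
  fee: 7.93
  withdrawal: 10.77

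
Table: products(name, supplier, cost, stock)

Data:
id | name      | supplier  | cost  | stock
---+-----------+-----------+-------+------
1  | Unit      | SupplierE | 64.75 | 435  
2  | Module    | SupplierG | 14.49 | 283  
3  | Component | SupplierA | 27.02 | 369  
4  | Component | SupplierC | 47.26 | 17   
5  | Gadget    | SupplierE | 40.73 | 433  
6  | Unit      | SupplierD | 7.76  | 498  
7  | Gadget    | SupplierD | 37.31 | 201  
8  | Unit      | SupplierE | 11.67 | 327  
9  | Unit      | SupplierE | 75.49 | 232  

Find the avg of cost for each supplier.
SELECT supplier, AVG(cost) as result
FROM products
GROUP BY supplier

Result:
  SupplierA: 27.02
  SupplierC: 47.26
  SupplierD: 22.54
  SupplierE: 48.16
  SupplierG: 14.49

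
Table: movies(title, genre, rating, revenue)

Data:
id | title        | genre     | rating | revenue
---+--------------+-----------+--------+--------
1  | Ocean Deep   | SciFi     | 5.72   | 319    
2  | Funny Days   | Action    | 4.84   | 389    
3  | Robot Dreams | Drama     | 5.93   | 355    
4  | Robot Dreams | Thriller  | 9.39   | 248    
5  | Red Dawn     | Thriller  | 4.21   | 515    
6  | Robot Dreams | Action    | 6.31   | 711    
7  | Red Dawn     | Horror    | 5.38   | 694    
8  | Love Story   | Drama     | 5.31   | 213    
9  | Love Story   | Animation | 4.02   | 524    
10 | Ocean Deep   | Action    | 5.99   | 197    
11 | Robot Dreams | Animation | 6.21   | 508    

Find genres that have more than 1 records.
SELECT genre, COUNT(*) as cnt
FROM movies
GROUP BY genre
HAVING COUNT(*) > 1

Result:
  Action: 3
  Animation: 2
  Drama: 2
  Thriller: 2

Note: HAVING filters groups after aggregation, WHERE filters rows before.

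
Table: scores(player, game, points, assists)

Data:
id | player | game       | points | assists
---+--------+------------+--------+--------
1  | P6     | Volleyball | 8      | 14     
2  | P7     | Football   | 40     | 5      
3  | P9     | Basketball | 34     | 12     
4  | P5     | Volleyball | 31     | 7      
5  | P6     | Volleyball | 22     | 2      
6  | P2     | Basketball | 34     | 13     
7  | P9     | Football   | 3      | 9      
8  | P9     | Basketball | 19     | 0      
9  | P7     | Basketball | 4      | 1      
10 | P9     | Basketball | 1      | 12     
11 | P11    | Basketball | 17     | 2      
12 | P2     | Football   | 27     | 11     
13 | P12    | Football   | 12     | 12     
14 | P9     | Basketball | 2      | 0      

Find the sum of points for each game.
SELECT game, SUM(points) as result
FROM scores
GROUP BY game

Result:
  Basketball: 111
  Football: 82
  Volleyball: 61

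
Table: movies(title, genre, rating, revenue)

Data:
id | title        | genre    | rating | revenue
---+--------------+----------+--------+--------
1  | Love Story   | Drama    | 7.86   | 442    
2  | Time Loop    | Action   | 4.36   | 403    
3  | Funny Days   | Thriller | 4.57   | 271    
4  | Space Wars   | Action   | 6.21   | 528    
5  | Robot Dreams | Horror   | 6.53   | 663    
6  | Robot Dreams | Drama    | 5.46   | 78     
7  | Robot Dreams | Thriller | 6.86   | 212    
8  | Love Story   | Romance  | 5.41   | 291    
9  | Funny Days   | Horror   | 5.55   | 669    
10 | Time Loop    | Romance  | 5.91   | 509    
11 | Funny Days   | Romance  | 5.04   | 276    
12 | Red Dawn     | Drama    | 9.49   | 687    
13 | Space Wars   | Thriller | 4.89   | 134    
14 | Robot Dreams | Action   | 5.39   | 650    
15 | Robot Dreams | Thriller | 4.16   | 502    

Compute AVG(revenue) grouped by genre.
SELECT genre, AVG(revenue) as result
FROM movies
GROUP BY genre

Result:
  Action: 527.00
  Drama: 402.33
  Horror: 666.00
  Romance: 358.67
  Thriller: 279.75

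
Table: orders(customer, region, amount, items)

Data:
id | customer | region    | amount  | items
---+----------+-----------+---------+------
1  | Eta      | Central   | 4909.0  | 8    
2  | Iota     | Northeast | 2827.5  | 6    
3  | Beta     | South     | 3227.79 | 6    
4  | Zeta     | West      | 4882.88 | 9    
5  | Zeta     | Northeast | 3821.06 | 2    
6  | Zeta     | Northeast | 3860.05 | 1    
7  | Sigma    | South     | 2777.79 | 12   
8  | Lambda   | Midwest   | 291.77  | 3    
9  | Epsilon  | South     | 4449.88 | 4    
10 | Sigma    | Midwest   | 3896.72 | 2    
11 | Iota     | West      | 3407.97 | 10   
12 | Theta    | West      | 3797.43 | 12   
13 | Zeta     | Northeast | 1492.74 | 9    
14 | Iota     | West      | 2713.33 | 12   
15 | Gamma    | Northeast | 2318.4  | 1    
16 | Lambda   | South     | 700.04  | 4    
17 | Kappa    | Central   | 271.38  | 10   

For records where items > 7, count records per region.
SELECT region, COUNT(*)
FROM orders
WHERE items > 7
GROUP BY region

Note: WHERE filters rows before grouping.

Result:
  Central: 2
  Northeast: 1
  South: 1
  West: 4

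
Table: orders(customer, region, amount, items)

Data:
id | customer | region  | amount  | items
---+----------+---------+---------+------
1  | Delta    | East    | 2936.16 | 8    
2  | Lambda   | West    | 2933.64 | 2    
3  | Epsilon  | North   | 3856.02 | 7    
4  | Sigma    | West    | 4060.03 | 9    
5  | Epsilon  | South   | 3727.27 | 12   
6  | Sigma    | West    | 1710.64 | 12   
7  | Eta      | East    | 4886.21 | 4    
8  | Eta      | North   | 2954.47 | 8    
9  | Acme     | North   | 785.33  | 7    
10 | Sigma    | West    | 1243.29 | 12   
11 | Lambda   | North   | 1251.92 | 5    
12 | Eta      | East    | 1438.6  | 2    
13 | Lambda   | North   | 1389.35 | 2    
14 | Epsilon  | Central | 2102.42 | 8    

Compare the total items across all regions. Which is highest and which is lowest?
SELECT region, SUM(items)
FROM orders
GROUP BY region
ORDER BY SUM(items)

All groups:
  Central: 8
  South: 12
  East: 14
  North: 29
  West: 35

Highest: West (35)
Lowest: Central (8)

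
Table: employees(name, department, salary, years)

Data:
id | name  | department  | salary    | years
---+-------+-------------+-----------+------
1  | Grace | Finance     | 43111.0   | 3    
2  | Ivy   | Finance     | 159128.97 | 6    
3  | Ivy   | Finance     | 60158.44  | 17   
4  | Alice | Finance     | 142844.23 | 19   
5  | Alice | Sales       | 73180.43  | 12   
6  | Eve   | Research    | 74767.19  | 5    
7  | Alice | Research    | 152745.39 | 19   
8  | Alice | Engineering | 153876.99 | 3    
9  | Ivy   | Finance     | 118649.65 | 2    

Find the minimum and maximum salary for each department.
SELECT department, MIN(salary), MAX(salary)
FROM employees
GROUP BY department

Result:
  Engineering: min=153876.99, max=153876.99
  Finance: min=43111.00, max=159128.97
  Research: min=74767.19, max=152745.39
  Sales: min=73180.43, max=73180.43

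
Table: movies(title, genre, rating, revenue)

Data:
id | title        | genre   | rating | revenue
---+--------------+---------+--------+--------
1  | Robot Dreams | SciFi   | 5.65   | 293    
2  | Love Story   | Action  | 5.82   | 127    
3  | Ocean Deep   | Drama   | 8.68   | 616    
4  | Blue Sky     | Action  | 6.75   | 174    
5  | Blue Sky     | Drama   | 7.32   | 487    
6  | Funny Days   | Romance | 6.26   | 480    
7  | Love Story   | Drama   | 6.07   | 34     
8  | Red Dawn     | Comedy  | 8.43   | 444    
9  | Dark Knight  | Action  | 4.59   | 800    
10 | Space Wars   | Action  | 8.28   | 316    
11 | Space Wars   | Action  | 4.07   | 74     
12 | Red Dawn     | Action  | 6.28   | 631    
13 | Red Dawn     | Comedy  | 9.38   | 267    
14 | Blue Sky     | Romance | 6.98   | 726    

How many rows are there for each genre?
SELECT genre, COUNT(*) as count
FROM movies
GROUP BY genre

Result:
  Action: 6
  Comedy: 2
  Drama: 3
  Romance: 2
  SciFi: 1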